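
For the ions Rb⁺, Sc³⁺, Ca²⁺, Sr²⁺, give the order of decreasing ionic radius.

Rb⁺ > Sr²⁺ > Ca²⁺ > Sc³⁺

Sc³⁺: 18 e⁻, Z=21, Ca²⁺: 18 e⁻, Z=20, Sr²⁺: 36 e⁻, Z=38, Rb⁺: 36 e⁻, Z=37. Sc³⁺ < Ca²⁺ (both 18 e⁻, Z=21>20); Ca²⁺ < Sr²⁺ (same group, period 4 vs 5); Sr²⁺ < Rb⁺ (both 36 e⁻, Z=38>37).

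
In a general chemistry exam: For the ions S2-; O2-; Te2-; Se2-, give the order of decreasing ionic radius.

Te2- > Se2- > S2- > O2-

All are in the same group with charge -2. Radius grows down the group as n (the outermost shell) increases.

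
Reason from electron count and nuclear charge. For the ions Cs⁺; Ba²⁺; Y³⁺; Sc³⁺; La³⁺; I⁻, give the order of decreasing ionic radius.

I⁻ > Cs⁺ > Ba²⁺ > La³⁺ > Y³⁺ > Sc³⁺

Tabulating Z and e⁻: Sc³⁺ (Z=21, 18 e⁻), Y³⁺ (Z=39, 36 e⁻), La³⁺ (Z=57, 54 e⁻), Ba²⁺ (Z=56, 54 e⁻), Cs⁺ (Z=55, 54 e⁻), I⁻ (Z=53, 54 e⁻). Sc³⁺ < Y³⁺ (same group, 1 shell fewer); Y³⁺ < La³⁺ (same group, 1 shell fewer); La³⁺ < Ba²⁺ (both 54 e⁻, Z=57>56); Ba²⁺ < Cs⁺ (isoelectronic, higher Z=56 is smaller); Cs⁺ < I⁻ (both 54 e⁻, Z=55>53).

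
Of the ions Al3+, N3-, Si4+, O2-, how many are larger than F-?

Isoelectronic series (10 e⁻ each). Size is set by nuclear charge: more protons means a smaller ion. Si4+ (Z=14), Al3+ (Z=13), F- (Z=9), O2- (Z=8), N3- (Z=7).
Ordering all of them (including F-) by radius gives Si4+ < Al3+ < F- < O2- < N3-. Count: 2.

2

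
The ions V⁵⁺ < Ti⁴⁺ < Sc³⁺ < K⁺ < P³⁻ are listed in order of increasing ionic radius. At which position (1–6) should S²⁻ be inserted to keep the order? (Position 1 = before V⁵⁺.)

5

All of these have 18 electrons (isoelectronic). With the same electron cloud, the ion with the most protons pulls it in tightest. Nuclear charges: V⁵⁺ (Z=23), Ti⁴⁺ (Z=22), Sc³⁺ (Z=21), K⁺ (Z=19), S²⁻ (Z=16), P³⁻ (Z=15). Highest Z is smallest.
With S²⁻ included the full order is V⁵⁺ < Ti⁴⁺ < Sc³⁺ < K⁺ < S²⁻ < P³⁻, so it takes position 5.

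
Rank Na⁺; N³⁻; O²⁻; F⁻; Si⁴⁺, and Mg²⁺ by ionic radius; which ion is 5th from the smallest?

Each ion has 10 electrons. The ranking follows nuclear charge in reverse — greater Z gives a smaller radius. Si⁴⁺ (Z=14), Mg²⁺ (Z=12), Na⁺ (Z=11), F⁻ (Z=9), O²⁻ (Z=8), N³⁻ (Z=7).
That gives Si⁴⁺ < Mg²⁺ < Na⁺ < F⁻ < O²⁻ < N³⁻. From the smallest end, number 5 is O²⁻.

O²⁻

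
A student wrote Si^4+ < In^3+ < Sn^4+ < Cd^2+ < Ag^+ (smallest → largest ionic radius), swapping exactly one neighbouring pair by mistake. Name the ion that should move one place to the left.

Sn^4+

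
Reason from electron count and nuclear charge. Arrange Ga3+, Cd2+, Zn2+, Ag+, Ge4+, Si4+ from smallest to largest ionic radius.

Si4+ (Z=14, 10 e⁻), Ge4+ (Z=32, 28 e⁻), Ga3+ (Z=31, 28 e⁻), Zn2+ (Z=30, 28 e⁻), Cd2+ (Z=48, 46 e⁻), Ag+ (Z=47, 46 e⁻). Si4+ < Ge4+ (same group, 1 shell fewer); Ge4+ < Ga3+ (isoelectronic, higher Z=32 is smaller); Ga3+ < Zn2+ (both 28 e⁻, Z=31>30); Zn2+ < Cd2+ (same group, 1 shell fewer); Cd2+ < Ag+ (both 46 e⁻, Z=48>47).

Si4+ < Ge4+ < Ga3+ < Zn2+ < Cd2+ < Ag+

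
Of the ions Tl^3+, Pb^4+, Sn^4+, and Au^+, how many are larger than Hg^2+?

1

Sn^4+ has 46 e⁻ (Z=50), Pb^4+ has 78 e⁻ (Z=82), Tl^3+ has 78 e⁻ (Z=81), Hg^2+ has 78 e⁻ (Z=80), Au^+ has 78 e⁻ (Z=79). Sn^4+ < Pb^4+ (same group, 1 shell fewer); Pb^4+ < Tl^3+ (isoelectronic, higher Z=82 is smaller); Tl^3+ < Hg^2+ (both 78 e⁻, Z=81>80); Hg^2+ < Au^+ (isoelectronic, higher Z=80 is smaller).
Relative to Hg^2+, the ions that are larger are Au^+. Count: 1.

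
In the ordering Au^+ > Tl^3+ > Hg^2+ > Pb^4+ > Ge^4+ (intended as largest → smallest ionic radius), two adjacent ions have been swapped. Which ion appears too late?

Hg^2+

Scanning neighbour by neighbour, only Tl^3+/Hg^2+ violates a trend: both have 78 electrons but Z(Tl)=81 > Z(Hg)=80, so Tl^3+ should be the smaller of the two. That makes Hg^2+ the one sitting a position late relative to where it belongs.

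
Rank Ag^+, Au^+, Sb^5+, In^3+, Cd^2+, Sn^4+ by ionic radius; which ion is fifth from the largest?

Tabulating Z and e⁻: Sb^5+ has 46 e⁻ (Z=51), Sn^4+ has 46 e⁻ (Z=50), In^3+ has 46 e⁻ (Z=49), Cd^2+ has 46 e⁻ (Z=48), Ag^+ has 46 e⁻ (Z=47), Au^+ has 78 e⁻ (Z=79). Sb^5+ < Sn^4+ (both 46 e⁻, Z=51>50); Sn^4+ < In^3+ (isoelectronic, higher Z=50 is smaller); In^3+ < Cd^2+ (isoelectronic, higher Z=49 is smaller); Cd^2+ < Ag^+ (isoelectronic, higher Z=48 is smaller); Ag^+ < Au^+ (same group, period 5 vs 6).
So the order is Sb^5+ < Sn^4+ < In^3+ < Cd^2+ < Ag^+ < Au^+; the 5th-largest ion is Sn^4+.

Sn^4+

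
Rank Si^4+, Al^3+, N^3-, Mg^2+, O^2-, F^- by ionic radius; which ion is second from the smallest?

These species are isoelectronic with 10 electrons. The only difference is the number of protons: Si^4+ (Z=14), Al^3+ (Z=13), Mg^2+ (Z=12), F^- (Z=9), O^2- (Z=8), N^3- (Z=7). The strongest nuclear pull (Si^4+) gives the smallest ion.
So the order is Si^4+ < Al^3+ < Mg^2+ < F^- < O^2- < N^3-; the 2nd-smallest ion is Al^3+.

Al^3+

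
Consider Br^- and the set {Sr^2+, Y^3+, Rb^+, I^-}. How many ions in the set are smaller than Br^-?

Electron counts and nuclear charges: Y^3+ has 36 e⁻ (Z=39), Sr^2+ has 36 e⁻ (Z=38), Rb^+ has 36 e⁻ (Z=37), Br^- has 36 e⁻ (Z=35), I^- has 54 e⁻ (Z=53). Y^3+ < Sr^2+ (both 36 e⁻, Z=39>38); Sr^2+ < Rb^+ (both 36 e⁻, Z=38>37); Rb^+ < Br^- (isoelectronic, higher Z=37 is smaller); Br^- < I^- (same group, period 4 vs 5).
Placing each against Br^-: smaller — Y^3+, Sr^2+, Rb^+; larger — I^-. So 3 are smaller.

3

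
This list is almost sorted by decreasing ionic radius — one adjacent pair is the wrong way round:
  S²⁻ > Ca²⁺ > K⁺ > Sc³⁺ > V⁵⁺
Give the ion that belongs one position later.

The pair Ca²⁺, K⁺ is the wrong way round — both have 18 electrons but Z(Ca)=20 > Z(K)=19, so Ca²⁺ should be the smaller of the two. All other adjacent pairs agree with periodic trends, so Ca²⁺ is the misplaced ion.

Ca²⁺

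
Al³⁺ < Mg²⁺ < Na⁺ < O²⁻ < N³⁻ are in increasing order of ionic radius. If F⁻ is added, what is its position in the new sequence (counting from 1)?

4

Isoelectronic series (10 e⁻ each). Size is set by nuclear charge: more protons means a smaller ion. Al³⁺ (Z=13), Mg²⁺ (Z=12), Na⁺ (Z=11), F⁻ (Z=9), O²⁻ (Z=8), N³⁻ (Z=7).
The complete sequence is Al³⁺ < Mg²⁺ < Na⁺ < F⁻ < O²⁻ < N³⁻. F⁻ sits at position 4.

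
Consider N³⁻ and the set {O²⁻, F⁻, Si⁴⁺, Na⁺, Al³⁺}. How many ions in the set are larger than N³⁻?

These species are isoelectronic with 10 electrons. The only difference is the number of protons: Si⁴⁺ (Z=14), Al³⁺ (Z=13), Na⁺ (Z=11), F⁻ (Z=9), O²⁻ (Z=8), N³⁻ (Z=7). The strongest nuclear pull (Si⁴⁺) gives the smallest ion.
Relative to N³⁻, the ions that are larger are none. Count: 0.

0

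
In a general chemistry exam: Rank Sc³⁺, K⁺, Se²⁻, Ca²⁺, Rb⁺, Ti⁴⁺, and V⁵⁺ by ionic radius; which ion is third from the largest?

K⁺

V⁵⁺ (Z=23, 18 e⁻), Ti⁴⁺ (Z=22, 18 e⁻), Sc³⁺ (Z=21, 18 e⁻), Ca²⁺ (Z=20, 18 e⁻), K⁺ (Z=19, 18 e⁻), Rb⁺ (Z=37, 36 e⁻), Se²⁻ (Z=34, 36 e⁻). V⁵⁺ < Ti⁴⁺ (isoelectronic, higher Z=23 is smaller); Ti⁴⁺ < Sc³⁺ (isoelectronic, higher Z=22 is smaller); Sc³⁺ < Ca²⁺ (isoelectronic, higher Z=21 is smaller); Ca²⁺ < K⁺ (isoelectronic, higher Z=20 is smaller); K⁺ < Rb⁺ (same group, 1 shell fewer); Rb⁺ < Se²⁻ (isoelectronic, higher Z=37 is smaller).
So the order is V⁵⁺ < Ti⁴⁺ < Sc³⁺ < Ca²⁺ < K⁺ < Rb⁺ < Se²⁻; the 3rd-largest ion is K⁺.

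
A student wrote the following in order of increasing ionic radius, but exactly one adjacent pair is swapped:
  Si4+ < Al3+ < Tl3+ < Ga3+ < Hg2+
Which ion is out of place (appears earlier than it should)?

Tl3+

Scanning neighbour by neighbour, only Tl3+/Ga3+ violates a trend: both in group 13 with the same charge; Ga3+ (period 4) has the smaller radius. That makes Tl3+ the one sitting a position early relative to where it belongs.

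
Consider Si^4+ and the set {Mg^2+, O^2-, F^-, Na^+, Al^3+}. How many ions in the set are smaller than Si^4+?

0

Each ion has 10 electrons. The ranking follows nuclear charge in reverse — greater Z gives a smaller radius. Si^4+ (Z=14), Al^3+ (Z=13), Mg^2+ (Z=12), Na^+ (Z=11), F^- (Z=9), O^2- (Z=8).
Overall: Si^4+ < Al^3+ < Mg^2+ < Na^+ < F^- < O^2-. Si^4+ has 0 below it and 5 above. So 0 are smaller.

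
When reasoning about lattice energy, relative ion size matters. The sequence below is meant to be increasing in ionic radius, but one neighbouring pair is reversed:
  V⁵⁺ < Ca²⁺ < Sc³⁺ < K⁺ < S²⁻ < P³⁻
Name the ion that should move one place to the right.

Ca²⁺

Check each adjacent pair. Ca²⁺ and Sc³⁺ are reversed: both have 18 electrons but Z(Sc)=21 > Z(Ca)=20, so Sc³⁺ should be the smaller of the two. No other neighbouring pair contradicts the periodic trends, so Ca²⁺ is the ion listed too early.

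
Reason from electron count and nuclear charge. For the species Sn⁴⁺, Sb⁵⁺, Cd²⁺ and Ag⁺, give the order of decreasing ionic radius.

Ag⁺ > Cd²⁺ > Sn⁴⁺ > Sb⁵⁺

Isoelectronic series (46 e⁻ each). Size is set by nuclear charge: more protons means a smaller ion. Sb⁵⁺ (Z=51), Sn⁴⁺ (Z=50), Cd²⁺ (Z=48), Ag⁺ (Z=47).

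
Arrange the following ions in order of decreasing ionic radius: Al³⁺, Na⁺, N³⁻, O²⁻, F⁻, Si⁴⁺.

N³⁻ > O²⁻ > F⁻ > Na⁺ > Al³⁺ > Si⁴⁺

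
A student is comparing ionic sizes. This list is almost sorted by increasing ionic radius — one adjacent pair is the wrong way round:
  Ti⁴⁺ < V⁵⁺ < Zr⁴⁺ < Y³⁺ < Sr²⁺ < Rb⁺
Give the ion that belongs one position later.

The pair Ti⁴⁺, V⁵⁺ is the wrong way round — both have 18 electrons but Z(V)=23 > Z(Ti)=22, so V⁵⁺ should be the smaller of the two. All other adjacent pairs agree with periodic trends, so Ti⁴⁺ is the misplaced ion.

Ti⁴⁺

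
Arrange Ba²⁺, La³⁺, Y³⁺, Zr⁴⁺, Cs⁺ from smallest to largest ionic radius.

Zr⁴⁺ < Y³⁺ < La³⁺ < Ba²⁺ < Cs⁺

Tabulating Z and e⁻: Zr⁴⁺ (Z=40, 36 e⁻), Y³⁺ (Z=39, 36 e⁻), La³⁺ (Z=57, 54 e⁻), Ba²⁺ (Z=56, 54 e⁻), Cs⁺ (Z=55, 54 e⁻). Zr⁴⁺ < Y³⁺ (isoelectronic, higher Z=40 is smaller); Y³⁺ < La³⁺ (same group, period 5 vs 6); La³⁺ < Ba²⁺ (both 54 e⁻, Z=57>56); Ba²⁺ < Cs⁺ (both 54 e⁻, Z=56>55).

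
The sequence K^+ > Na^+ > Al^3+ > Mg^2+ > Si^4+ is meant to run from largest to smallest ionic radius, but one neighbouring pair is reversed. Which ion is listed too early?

The pair Al^3+, Mg^2+ is the wrong way round — they are isoelectronic (10 e⁻) and Al has more protons than Mg (13 vs 12), making Al^3+ smaller. All other adjacent pairs agree with periodic trends, so Al^3+ is the misplaced ion.

Al^3+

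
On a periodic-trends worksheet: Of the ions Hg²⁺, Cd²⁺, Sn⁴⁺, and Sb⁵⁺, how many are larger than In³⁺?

2

First list Z and electron count for each: Sb⁵⁺: 46 e⁻, Z=51, Sn⁴⁺: 46 e⁻, Z=50, In³⁺: 46 e⁻, Z=49, Cd²⁺: 46 e⁻, Z=48, Hg²⁺: 78 e⁻, Z=80. Sb⁵⁺ < Sn⁴⁺ (both 46 e⁻, Z=51>50); Sn⁴⁺ < In³⁺ (both 46 e⁻, Z=50>49); In³⁺ < Cd²⁺ (isoelectronic, higher Z=49 is smaller); Cd²⁺ < Hg²⁺ (same group, 1 shell fewer).
Overall: Sb⁵⁺ < Sn⁴⁺ < In³⁺ < Cd²⁺ < Hg²⁺. In³⁺ has 2 below it and 2 above. That's 2.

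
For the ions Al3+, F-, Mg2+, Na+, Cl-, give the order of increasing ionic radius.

Al3+ < Mg2+ < Na+ < F- < Cl-

Work out protons and electrons: Al3+ has 10 e⁻ (Z=13), Mg2+ has 10 e⁻ (Z=12), Na+ has 10 e⁻ (Z=11), F- has 10 e⁻ (Z=9), Cl- has 18 e⁻ (Z=17). Al3+ < Mg2+ (isoelectronic, higher Z=13 is smaller); Mg2+ < Na+ (both 10 e⁻, Z=12>11); Na+ < F- (both 10 e⁻, Z=11>9); F- < Cl- (same group, period 2 vs 3).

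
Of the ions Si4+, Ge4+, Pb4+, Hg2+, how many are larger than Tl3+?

1

Electron counts and nuclear charges: Si4+: 10 e⁻, Z=14, Ge4+: 28 e⁻, Z=32, Pb4+: 78 e⁻, Z=82, Tl3+: 78 e⁻, Z=81, Hg2+: 78 e⁻, Z=80. Si4+ < Ge4+ (same group, 1 shell fewer); Ge4+ < Pb4+ (same group, period 4 vs 6); Pb4+ < Tl3+ (both 78 e⁻, Z=82>81); Tl3+ < Hg2+ (both 78 e⁻, Z=81>80).
Relative to Tl3+, the ions that are larger are Hg2+. Count: 1.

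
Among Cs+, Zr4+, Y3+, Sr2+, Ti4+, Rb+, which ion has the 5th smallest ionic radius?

Rb+

Ti4+ (Z=22, 18 e⁻), Zr4+ (Z=40, 36 e⁻), Y3+ (Z=39, 36 e⁻), Sr2+ (Z=38, 36 e⁻), Rb+ (Z=37, 36 e⁻), Cs+ (Z=55, 54 e⁻). Ti4+ < Zr4+ (same group, period 4 vs 5); Zr4+ < Y3+ (isoelectronic, higher Z=40 is smaller); Y3+ < Sr2+ (both 36 e⁻, Z=39>38); Sr2+ < Rb+ (both 36 e⁻, Z=38>37); Rb+ < Cs+ (same group, 1 shell fewer).
So the order is Ti4+ < Zr4+ < Y3+ < Sr2+ < Rb+ < Cs+; the 5th-smallest ion is Rb+.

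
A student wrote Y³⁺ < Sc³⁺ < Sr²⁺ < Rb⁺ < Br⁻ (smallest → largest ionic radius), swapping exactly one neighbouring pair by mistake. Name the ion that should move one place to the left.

Compare adjacent ions: same group and charge — period 4 sits above period 5, so Sc³⁺ is smaller — yet in this increasing list Y³⁺ sits before Sc³⁺. Nothing else is reversed, so Sc³⁺ should move one place to the left.

Sc³⁺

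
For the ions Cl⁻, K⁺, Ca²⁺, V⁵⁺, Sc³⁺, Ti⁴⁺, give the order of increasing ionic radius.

V⁵⁺ < Ti⁴⁺ < Sc³⁺ < Ca²⁺ < K⁺ < Cl⁻

All of these have 18 electrons (isoelectronic). With the same electron cloud, the ion with the most protons pulls it in tightest. Nuclear charges: V⁵⁺ (Z=23), Ti⁴⁺ (Z=22), Sc³⁺ (Z=21), Ca²⁺ (Z=20), K⁺ (Z=19), Cl⁻ (Z=17). Highest Z is smallest.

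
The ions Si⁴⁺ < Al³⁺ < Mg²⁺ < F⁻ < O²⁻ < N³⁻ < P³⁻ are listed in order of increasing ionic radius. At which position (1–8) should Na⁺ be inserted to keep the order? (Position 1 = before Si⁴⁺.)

4

First list Z and electron count for each: Si⁴⁺: 10 e⁻, Z=14, Al³⁺: 10 e⁻, Z=13, Mg²⁺: 10 e⁻, Z=12, Na⁺: 10 e⁻, Z=11, F⁻: 10 e⁻, Z=9, O²⁻: 10 e⁻, Z=8, N³⁻: 10 e⁻, Z=7, P³⁻: 18 e⁻, Z=15. Si⁴⁺ < Al³⁺ (isoelectronic, higher Z=14 is smaller); Al³⁺ < Mg²⁺ (isoelectronic, higher Z=13 is smaller); Mg²⁺ < Na⁺ (both 10 e⁻, Z=12>11); Na⁺ < F⁻ (both 10 e⁻, Z=11>9); F⁻ < O²⁻ (isoelectronic, higher Z=9 is smaller); O²⁻ < N³⁻ (isoelectronic, higher Z=8 is smaller); N³⁻ < P³⁻ (same group, period 2 vs 3).
Merged order: Si⁴⁺ < Al³⁺ < Mg²⁺ < Na⁺ < F⁻ < O²⁻ < N³⁻ < P³⁻ — Na⁺ is number 4.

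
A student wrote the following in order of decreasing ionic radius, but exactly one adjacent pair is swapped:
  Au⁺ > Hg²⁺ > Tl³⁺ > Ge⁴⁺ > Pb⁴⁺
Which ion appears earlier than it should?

The pair Ge⁴⁺, Pb⁴⁺ is the wrong way round — both in group 14 with the same charge; Ge⁴⁺ (period 4) has the smaller radius. All other adjacent pairs agree with periodic trends, so Ge⁴⁺ is the misplaced ion.

Ge⁴⁺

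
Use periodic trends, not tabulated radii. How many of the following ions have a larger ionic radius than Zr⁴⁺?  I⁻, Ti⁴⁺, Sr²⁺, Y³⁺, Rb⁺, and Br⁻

Tabulating Z and e⁻: Ti⁴⁺ has 18 e⁻ (Z=22), Zr⁴⁺ has 36 e⁻ (Z=40), Y³⁺ has 36 e⁻ (Z=39), Sr²⁺ has 36 e⁻ (Z=38), Rb⁺ has 36 e⁻ (Z=37), Br⁻ has 36 e⁻ (Z=35), I⁻ has 54 e⁻ (Z=53). Ti⁴⁺ < Zr⁴⁺ (same group, period 4 vs 5); Zr⁴⁺ < Y³⁺ (both 36 e⁻, Z=40>39); Y³⁺ < Sr²⁺ (isoelectronic, higher Z=39 is smaller); Sr²⁺ < Rb⁺ (isoelectronic, higher Z=38 is smaller); Rb⁺ < Br⁻ (isoelectronic, higher Z=37 is smaller); Br⁻ < I⁻ (same group, 1 shell fewer).
Placing each against Zr⁴⁺: smaller — Ti⁴⁺; larger — Y³⁺, Sr²⁺, Rb⁺, Br⁻, I⁻. That's 5.

5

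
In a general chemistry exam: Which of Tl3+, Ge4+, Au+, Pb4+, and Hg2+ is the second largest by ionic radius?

Hg2+

Work out protons and electrons: Ge4+ has 28 e⁻ (Z=32), Pb4+ has 78 e⁻ (Z=82), Tl3+ has 78 e⁻ (Z=81), Hg2+ has 78 e⁻ (Z=80), Au+ has 78 e⁻ (Z=79). Ge4+ < Pb4+ (same group, period 4 vs 6); Pb4+ < Tl3+ (both 78 e⁻, Z=82>81); Tl3+ < Hg2+ (isoelectronic, higher Z=81 is smaller); Hg2+ < Au+ (isoelectronic, higher Z=80 is smaller).
Ordering: Ge4+ < Pb4+ < Tl3+ < Hg2+ < Au+. The second largest is Hg2+.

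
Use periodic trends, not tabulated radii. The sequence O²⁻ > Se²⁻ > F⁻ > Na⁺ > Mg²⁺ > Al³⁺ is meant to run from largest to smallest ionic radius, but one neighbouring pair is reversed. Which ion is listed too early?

Check each adjacent pair. O²⁻ and Se²⁻ are reversed: same group and charge — period 2 sits above period 4, so O²⁻ is smaller. No other neighbouring pair contradicts the periodic trends, so O²⁻ is the ion listed too early.

O²⁻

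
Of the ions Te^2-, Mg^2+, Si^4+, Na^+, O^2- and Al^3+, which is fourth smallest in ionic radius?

Work out protons and electrons: Si^4+ has 10 e⁻ (Z=14), Al^3+ has 10 e⁻ (Z=13), Mg^2+ has 10 e⁻ (Z=12), Na^+ has 10 e⁻ (Z=11), O^2- has 10 e⁻ (Z=8), Te^2- has 54 e⁻ (Z=52). Si^4+ < Al^3+ (isoelectronic, higher Z=14 is smaller); Al^3+ < Mg^2+ (isoelectronic, higher Z=13 is smaller); Mg^2+ < Na^+ (both 10 e⁻, Z=12>11); Na^+ < O^2- (isoelectronic, higher Z=11 is smaller); O^2- < Te^2- (same group, 3 shells fewer).
So the order is Si^4+ < Al^3+ < Mg^2+ < Na^+ < O^2- < Te^2-; the 4th-smallest ion is Na^+.

Na^+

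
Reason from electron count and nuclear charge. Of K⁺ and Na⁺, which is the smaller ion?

Na⁺

All are in the same group with charge +1. Radius grows down the group as n (the outermost shell) increases.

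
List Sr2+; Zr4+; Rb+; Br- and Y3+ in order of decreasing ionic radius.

Br- > Rb+ > Sr2+ > Y3+ > Zr4+

Isoelectronic series (36 e⁻ each). Size is set by nuclear charge: more protons means a smaller ion. Zr4+ (Z=40), Y3+ (Z=39), Sr2+ (Z=38), Rb+ (Z=37), Br- (Z=35).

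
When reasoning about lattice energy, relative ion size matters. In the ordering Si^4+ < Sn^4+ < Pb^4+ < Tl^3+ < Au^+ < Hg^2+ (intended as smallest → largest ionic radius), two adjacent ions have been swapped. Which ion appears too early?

Au^+

Compare adjacent ions: both have 78 electrons but Z(Hg)=80 > Z(Au)=79, so Hg^2+ should be the smaller of the two — yet in this increasing list Au^+ sits before Hg^2+. Nothing else is reversed, so Au^+ should move one place to the right.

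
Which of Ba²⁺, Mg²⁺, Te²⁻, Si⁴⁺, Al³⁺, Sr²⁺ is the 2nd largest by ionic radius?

Ba²⁺

Work out protons and electrons: Si⁴⁺: 10 e⁻, Z=14, Al³⁺: 10 e⁻, Z=13, Mg²⁺: 10 e⁻, Z=12, Sr²⁺: 36 e⁻, Z=38, Ba²⁺: 54 e⁻, Z=56, Te²⁻: 54 e⁻, Z=52. Si⁴⁺ < Al³⁺ (isoelectronic, higher Z=14 is smaller); Al³⁺ < Mg²⁺ (both 10 e⁻, Z=13>12); Mg²⁺ < Sr²⁺ (same group, period 3 vs 5); Sr²⁺ < Ba²⁺ (same group, period 5 vs 6); Ba²⁺ < Te²⁻ (isoelectronic, higher Z=56 is smaller).
That gives Si⁴⁺ < Al³⁺ < Mg²⁺ < Sr²⁺ < Ba²⁺ < Te²⁻. From the largest end, number 2 is Ba²⁺.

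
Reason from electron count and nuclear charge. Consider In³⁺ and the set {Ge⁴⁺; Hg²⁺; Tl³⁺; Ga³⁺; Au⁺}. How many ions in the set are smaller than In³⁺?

2

Tabulating Z and e⁻: Ge⁴⁺ has 28 e⁻ (Z=32), Ga³⁺ has 28 e⁻ (Z=31), In³⁺ has 46 e⁻ (Z=49), Tl³⁺ has 78 e⁻ (Z=81), Hg²⁺ has 78 e⁻ (Z=80), Au⁺ has 78 e⁻ (Z=79). Ge⁴⁺ < Ga³⁺ (both 28 e⁻, Z=32>31); Ga³⁺ < In³⁺ (same group, 1 shell fewer); In³⁺ < Tl³⁺ (same group, 1 shell fewer); Tl³⁺ < Hg²⁺ (both 78 e⁻, Z=81>80); Hg²⁺ < Au⁺ (isoelectronic, higher Z=80 is smaller).
Ordering all of them (including In³⁺) by radius gives Ge⁴⁺ < Ga³⁺ < In³⁺ < Tl³⁺ < Hg²⁺ < Au⁺. That's 2.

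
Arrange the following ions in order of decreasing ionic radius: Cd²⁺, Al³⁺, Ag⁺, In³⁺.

Electron counts and nuclear charges: Al³⁺: 10 e⁻, Z=13, In³⁺: 46 e⁻, Z=49, Cd²⁺: 46 e⁻, Z=48, Ag⁺: 46 e⁻, Z=47. Al³⁺ < In³⁺ (same group, period 3 vs 5); In³⁺ < Cd²⁺ (both 46 e⁻, Z=49>48); Cd²⁺ < Ag⁺ (both 46 e⁻, Z=48>47).

Ag⁺ > Cd²⁺ > In³⁺ > Al³⁺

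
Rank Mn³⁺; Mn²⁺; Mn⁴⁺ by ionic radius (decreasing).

Mn²⁺ > Mn³⁺ > Mn⁴⁺

These are all Mn ions. Removing more electrons (higher positive charge) pulls the remaining electrons in closer, so Mn⁴⁺ is smallest and Mn²⁺ is largest.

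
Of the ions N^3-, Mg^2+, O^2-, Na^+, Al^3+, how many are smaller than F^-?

3

Each ion has 10 electrons. The ranking follows nuclear charge in reverse — greater Z gives a smaller radius. Al^3+ (Z=13), Mg^2+ (Z=12), Na^+ (Z=11), F^- (Z=9), O^2- (Z=8), N^3- (Z=7).
Placing each against F^-: smaller — Al^3+, Mg^2+, Na^+; larger — O^2-, N^3-. That's 3.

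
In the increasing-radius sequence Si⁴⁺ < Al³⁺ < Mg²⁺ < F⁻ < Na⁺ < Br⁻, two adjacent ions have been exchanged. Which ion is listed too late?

Na⁺

Check each adjacent pair. F⁻ and Na⁺ are reversed: they are isoelectronic (10 e⁻) and Na has more protons than F (11 vs 9), making Na⁺ smaller. No other neighbouring pair contradicts the periodic trends, so Na⁺ is the ion listed too late.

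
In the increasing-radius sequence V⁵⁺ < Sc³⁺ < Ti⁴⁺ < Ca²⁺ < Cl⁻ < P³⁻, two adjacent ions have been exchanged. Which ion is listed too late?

Check each adjacent pair. Sc³⁺ and Ti⁴⁺ are reversed: they are isoelectronic (18 e⁻) and Ti has more protons than Sc (22 vs 21), making Ti⁴⁺ smaller. No other neighbouring pair contradicts the periodic trends, so Ti⁴⁺ is the ion listed too late.

Ti⁴⁺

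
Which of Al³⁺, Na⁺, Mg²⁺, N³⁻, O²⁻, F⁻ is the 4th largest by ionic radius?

Na⁺

Each ion has 10 electrons. The ranking follows nuclear charge in reverse — greater Z gives a smaller radius. Al³⁺ (Z=13), Mg²⁺ (Z=12), Na⁺ (Z=11), F⁻ (Z=9), O²⁻ (Z=8), N³⁻ (Z=7).
So the order is Al³⁺ < Mg²⁺ < Na⁺ < F⁻ < O²⁻ < N³⁻; the 4th-largest ion is Na⁺.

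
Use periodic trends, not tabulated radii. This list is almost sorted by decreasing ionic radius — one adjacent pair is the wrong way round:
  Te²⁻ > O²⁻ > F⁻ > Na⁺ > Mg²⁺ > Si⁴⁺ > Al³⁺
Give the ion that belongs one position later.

Si⁴⁺

Check each adjacent pair. Si⁴⁺ and Al³⁺ are reversed: both have 10 electrons but Z(Si)=14 > Z(Al)=13, so Si⁴⁺ should be the smaller of the two. No other neighbouring pair contradicts the periodic trends, so Si⁴⁺ is the ion listed too early.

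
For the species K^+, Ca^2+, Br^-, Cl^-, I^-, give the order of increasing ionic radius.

Work out protons and electrons: Ca^2+: 18 e⁻, Z=20, K^+: 18 e⁻, Z=19, Cl^-: 18 e⁻, Z=17, Br^-: 36 e⁻, Z=35, I^-: 54 e⁻, Z=53. Ca^2+ < K^+ (both 18 e⁻, Z=20>19); K^+ < Cl^- (both 18 e⁻, Z=19>17); Cl^- < Br^- (same group, period 3 vs 4); Br^- < I^- (same group, 1 shell fewer).

Ca^2+ < K^+ < Cl^- < Br^- < I^-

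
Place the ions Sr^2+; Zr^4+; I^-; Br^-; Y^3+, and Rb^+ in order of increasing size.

Zr^4+ < Y^3+ < Sr^2+ < Rb^+ < Br^- < I^-

Work out protons and electrons: Zr^4+ (Z=40, 36 e⁻), Y^3+ (Z=39, 36 e⁻), Sr^2+ (Z=38, 36 e⁻), Rb^+ (Z=37, 36 e⁻), Br^- (Z=35, 36 e⁻), I^- (Z=53, 54 e⁻). Zr^4+ < Y^3+ (isoelectronic, higher Z=40 is smaller); Y^3+ < Sr^2+ (both 36 e⁻, Z=39>38); Sr^2+ < Rb^+ (isoelectronic, higher Z=38 is smaller); Rb^+ < Br^- (both 36 e⁻, Z=37>35); Br^- < I^- (same group, 1 shell fewer).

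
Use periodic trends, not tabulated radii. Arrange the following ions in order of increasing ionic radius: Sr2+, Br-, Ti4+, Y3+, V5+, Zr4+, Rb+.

V5+ < Ti4+ < Zr4+ < Y3+ < Sr2+ < Rb+ < Br-

Work out protons and electrons: V5+ (Z=23, 18 e⁻), Ti4+ (Z=22, 18 e⁻), Zr4+ (Z=40, 36 e⁻), Y3+ (Z=39, 36 e⁻), Sr2+ (Z=38, 36 e⁻), Rb+ (Z=37, 36 e⁻), Br- (Z=35, 36 e⁻). V5+ < Ti4+ (isoelectronic, higher Z=23 is smaller); Ti4+ < Zr4+ (same group, period 4 vs 5); Zr4+ < Y3+ (isoelectronic, higher Z=40 is smaller); Y3+ < Sr2+ (both 36 e⁻, Z=39>38); Sr2+ < Rb+ (isoelectronic, higher Z=38 is smaller); Rb+ < Br- (isoelectronic, higher Z=37 is smaller).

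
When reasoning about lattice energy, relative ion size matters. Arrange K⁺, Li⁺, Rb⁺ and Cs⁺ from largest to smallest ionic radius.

Cs⁺ > Rb⁺ > K⁺ > Li⁺

These ions sit in one column with identical charge. Each step down the periodic table adds a principal shell, increasing the radius.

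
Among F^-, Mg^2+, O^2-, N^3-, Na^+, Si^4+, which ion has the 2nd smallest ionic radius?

Mg^2+

These species are isoelectronic with 10 electrons. The only difference is the number of protons: Si^4+ (Z=14), Mg^2+ (Z=12), Na^+ (Z=11), F^- (Z=9), O^2- (Z=8), N^3- (Z=7). The strongest nuclear pull (Si^4+) gives the smallest ion.
Full ascending order: Si^4+ < Mg^2+ < Na^+ < F^- < O^2- < N^3-. Counting from the smallest, position 2 is Mg^2+.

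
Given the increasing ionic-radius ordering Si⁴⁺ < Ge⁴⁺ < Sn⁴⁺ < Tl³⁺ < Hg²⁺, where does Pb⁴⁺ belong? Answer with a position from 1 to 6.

4

Si⁴⁺ has 10 e⁻ (Z=14), Ge⁴⁺ has 28 e⁻ (Z=32), Sn⁴⁺ has 46 e⁻ (Z=50), Pb⁴⁺ has 78 e⁻ (Z=82), Tl³⁺ has 78 e⁻ (Z=81), Hg²⁺ has 78 e⁻ (Z=80). Si⁴⁺ < Ge⁴⁺ (same group, 1 shell fewer); Ge⁴⁺ < Sn⁴⁺ (same group, period 4 vs 5); Sn⁴⁺ < Pb⁴⁺ (same group, period 5 vs 6); Pb⁴⁺ < Tl³⁺ (isoelectronic, higher Z=82 is smaller); Tl³⁺ < Hg²⁺ (both 78 e⁻, Z=81>80).
The complete sequence is Si⁴⁺ < Ge⁴⁺ < Sn⁴⁺ < Pb⁴⁺ < Tl³⁺ < Hg²⁺. Pb⁴⁺ sits at position 4.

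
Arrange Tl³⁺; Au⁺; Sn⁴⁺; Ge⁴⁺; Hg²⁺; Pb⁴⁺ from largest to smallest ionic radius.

Electron counts and nuclear charges: Ge⁴⁺ has 28 e⁻ (Z=32), Sn⁴⁺ has 46 e⁻ (Z=50), Pb⁴⁺ has 78 e⁻ (Z=82), Tl³⁺ has 78 e⁻ (Z=81), Hg²⁺ has 78 e⁻ (Z=80), Au⁺ has 78 e⁻ (Z=79). Ge⁴⁺ < Sn⁴⁺ (same group, period 4 vs 5); Sn⁴⁺ < Pb⁴⁺ (same group, period 5 vs 6); Pb⁴⁺ < Tl³⁺ (isoelectronic, higher Z=82 is smaller); Tl³⁺ < Hg²⁺ (both 78 e⁻, Z=81>80); Hg²⁺ < Au⁺ (isoelectronic, higher Z=80 is smaller).

Au⁺ > Hg²⁺ > Tl³⁺ > Pb⁴⁺ > Sn⁴⁺ > Ge⁴⁺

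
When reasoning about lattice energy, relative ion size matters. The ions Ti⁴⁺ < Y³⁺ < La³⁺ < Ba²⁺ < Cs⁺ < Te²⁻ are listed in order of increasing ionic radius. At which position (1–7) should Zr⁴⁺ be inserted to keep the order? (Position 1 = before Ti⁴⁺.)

2

Work out protons and electrons: Ti⁴⁺ (Z=22, 18 e⁻), Zr⁴⁺ (Z=40, 36 e⁻), Y³⁺ (Z=39, 36 e⁻), La³⁺ (Z=57, 54 e⁻), Ba²⁺ (Z=56, 54 e⁻), Cs⁺ (Z=55, 54 e⁻), Te²⁻ (Z=52, 54 e⁻). Ti⁴⁺ < Zr⁴⁺ (same group, 1 shell fewer); Zr⁴⁺ < Y³⁺ (both 36 e⁻, Z=40>39); Y³⁺ < La³⁺ (same group, period 5 vs 6); La³⁺ < Ba²⁺ (isoelectronic, higher Z=57 is smaller); Ba²⁺ < Cs⁺ (both 54 e⁻, Z=56>55); Cs⁺ < Te²⁻ (both 54 e⁻, Z=55>52).
Merged order: Ti⁴⁺ < Zr⁴⁺ < Y³⁺ < La³⁺ < Ba²⁺ < Cs⁺ < Te²⁻ — Zr⁴⁺ is number 2.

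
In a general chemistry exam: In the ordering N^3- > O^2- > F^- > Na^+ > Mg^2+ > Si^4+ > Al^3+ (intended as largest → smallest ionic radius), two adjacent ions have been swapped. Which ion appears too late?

Compare adjacent ions: Si^4+ and Al^3+ share 10 electrons; the higher nuclear charge on Si (Z=14) contracts it more, so Si^4+ < Al^3+ — yet in this decreasing list Si^4+ sits before Al^3+. Nothing else is reversed, so Al^3+ should move one place to the left.

Al^3+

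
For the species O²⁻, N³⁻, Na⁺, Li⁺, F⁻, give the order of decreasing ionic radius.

Tabulating Z and e⁻: Li⁺: 2 e⁻, Z=3, Na⁺: 10 e⁻, Z=11, F⁻: 10 e⁻, Z=9, O²⁻: 10 e⁻, Z=8, N³⁻: 10 e⁻, Z=7. Li⁺ < Na⁺ (same group, period 2 vs 3); Na⁺ < F⁻ (both 10 e⁻, Z=11>9); F⁻ < O²⁻ (both 10 e⁻, Z=9>8); O²⁻ < N³⁻ (isoelectronic, higher Z=8 is smaller).

N³⁻ > O²⁻ > F⁻ > Na⁺ > Li⁺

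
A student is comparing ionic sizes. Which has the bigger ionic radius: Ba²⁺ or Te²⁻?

Isoelectronic series (54 e⁻ each). Size is set by nuclear charge: more protons means a smaller ion. Ba²⁺ (Z=56), Te²⁻ (Z=52).

Te²⁻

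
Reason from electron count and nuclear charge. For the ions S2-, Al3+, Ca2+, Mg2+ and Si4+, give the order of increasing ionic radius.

First list Z and electron count for each: Si4+ (Z=14, 10 e⁻), Al3+ (Z=13, 10 e⁻), Mg2+ (Z=12, 10 e⁻), Ca2+ (Z=20, 18 e⁻), S2- (Z=16, 18 e⁻). Si4+ < Al3+ (both 10 e⁻, Z=14>13); Al3+ < Mg2+ (isoelectronic, higher Z=13 is smaller); Mg2+ < Ca2+ (same group, period 3 vs 4); Ca2+ < S2- (both 18 e⁻, Z=20>16).

Si4+ < Al3+ < Mg2+ < Ca2+ < S2-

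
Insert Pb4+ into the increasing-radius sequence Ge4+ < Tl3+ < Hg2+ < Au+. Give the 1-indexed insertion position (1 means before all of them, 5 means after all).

2

Electron counts and nuclear charges: Ge4+ (Z=32, 28 e⁻), Pb4+ (Z=82, 78 e⁻), Tl3+ (Z=81, 78 e⁻), Hg2+ (Z=80, 78 e⁻), Au+ (Z=79, 78 e⁻). Ge4+ < Pb4+ (same group, 2 shells fewer); Pb4+ < Tl3+ (isoelectronic, higher Z=82 is smaller); Tl3+ < Hg2+ (both 78 e⁻, Z=81>80); Hg2+ < Au+ (both 78 e⁻, Z=80>79).
The complete sequence is Ge4+ < Pb4+ < Tl3+ < Hg2+ < Au+. Pb4+ sits at position 2.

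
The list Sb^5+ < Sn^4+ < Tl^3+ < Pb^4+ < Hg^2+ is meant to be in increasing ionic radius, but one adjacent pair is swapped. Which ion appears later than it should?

The pair Tl^3+, Pb^4+ is the wrong way round — Pb^4+ and Tl^3+ share 78 electrons; the higher nuclear charge on Pb (Z=82) contracts it more, so Pb^4+ < Tl^3+. All other adjacent pairs agree with periodic trends, so Pb^4+ is the misplaced ion.

Pb^4+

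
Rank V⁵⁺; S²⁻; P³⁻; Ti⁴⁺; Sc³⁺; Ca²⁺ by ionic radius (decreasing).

P³⁻ > S²⁻ > Ca²⁺ > Sc³⁺ > Ti⁴⁺ > V⁵⁺

Isoelectronic series (18 e⁻ each). Size is set by nuclear charge: more protons means a smaller ion. V⁵⁺ (Z=23), Ti⁴⁺ (Z=22), Sc³⁺ (Z=21), Ca²⁺ (Z=20), S²⁻ (Z=16), P³⁻ (Z=15).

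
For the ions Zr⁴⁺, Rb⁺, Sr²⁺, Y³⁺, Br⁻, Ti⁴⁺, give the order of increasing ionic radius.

Ti⁴⁺ has 18 e⁻ (Z=22), Zr⁴⁺ has 36 e⁻ (Z=40), Y³⁺ has 36 e⁻ (Z=39), Sr²⁺ has 36 e⁻ (Z=38), Rb⁺ has 36 e⁻ (Z=37), Br⁻ has 36 e⁻ (Z=35). Ti⁴⁺ < Zr⁴⁺ (same group, period 4 vs 5); Zr⁴⁺ < Y³⁺ (both 36 e⁻, Z=40>39); Y³⁺ < Sr²⁺ (isoelectronic, higher Z=39 is smaller); Sr²⁺ < Rb⁺ (both 36 e⁻, Z=38>37); Rb⁺ < Br⁻ (isoelectronic, higher Z=37 is smaller).

Ti⁴⁺ < Zr⁴⁺ < Y³⁺ < Sr²⁺ < Rb⁺ < Br⁻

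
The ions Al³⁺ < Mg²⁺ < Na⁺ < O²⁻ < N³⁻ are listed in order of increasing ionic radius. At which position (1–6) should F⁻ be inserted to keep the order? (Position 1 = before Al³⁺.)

All of these have 10 electrons (isoelectronic). With the same electron cloud, the ion with the most protons pulls it in tightest. Nuclear charges: Al³⁺ (Z=13), Mg²⁺ (Z=12), Na⁺ (Z=11), F⁻ (Z=9), O²⁻ (Z=8), N³⁻ (Z=7). Highest Z is smallest.
The complete sequence is Al³⁺ < Mg²⁺ < Na⁺ < F⁻ < O²⁻ < N³⁻. F⁻ sits at position 4.

4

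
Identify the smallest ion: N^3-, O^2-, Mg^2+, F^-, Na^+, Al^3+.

Each ion has 10 electrons. The ranking follows nuclear charge in reverse — greater Z gives a smaller radius. Al^3+ (Z=13), Mg^2+ (Z=12), Na^+ (Z=11), F^- (Z=9), O^2- (Z=8), N^3- (Z=7).

Al^3+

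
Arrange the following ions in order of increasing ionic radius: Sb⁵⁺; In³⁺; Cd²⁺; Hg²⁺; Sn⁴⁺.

Tabulating Z and e⁻: Sb⁵⁺ has 46 e⁻ (Z=51), Sn⁴⁺ has 46 e⁻ (Z=50), In³⁺ has 46 e⁻ (Z=49), Cd²⁺ has 46 e⁻ (Z=48), Hg²⁺ has 78 e⁻ (Z=80). Sb⁵⁺ < Sn⁴⁺ (isoelectronic, higher Z=51 is smaller); Sn⁴⁺ < In³⁺ (both 46 e⁻, Z=50>49); In³⁺ < Cd²⁺ (isoelectronic, higher Z=49 is smaller); Cd²⁺ < Hg²⁺ (same group, 1 shell fewer).

Sb⁵⁺ < Sn⁴⁺ < In³⁺ < Cd²⁺ < Hg²⁺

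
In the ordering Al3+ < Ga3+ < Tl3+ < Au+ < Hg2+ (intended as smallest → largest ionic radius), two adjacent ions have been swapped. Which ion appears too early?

Au+

Scanning neighbour by neighbour, only Au+/Hg2+ violates a trend: both have 78 electrons but Z(Hg)=80 > Z(Au)=79, so Hg2+ should be the smaller of the two. That makes Au+ the one sitting a position early relative to where it belongs.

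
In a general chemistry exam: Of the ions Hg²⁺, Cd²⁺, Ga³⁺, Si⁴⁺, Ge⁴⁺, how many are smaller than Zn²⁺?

3

Electron counts and nuclear charges: Si⁴⁺ has 10 e⁻ (Z=14), Ge⁴⁺ has 28 e⁻ (Z=32), Ga³⁺ has 28 e⁻ (Z=31), Zn²⁺ has 28 e⁻ (Z=30), Cd²⁺ has 46 e⁻ (Z=48), Hg²⁺ has 78 e⁻ (Z=80). Si⁴⁺ < Ge⁴⁺ (same group, period 3 vs 4); Ge⁴⁺ < Ga³⁺ (isoelectronic, higher Z=32 is smaller); Ga³⁺ < Zn²⁺ (both 28 e⁻, Z=31>30); Zn²⁺ < Cd²⁺ (same group, period 4 vs 5); Cd²⁺ < Hg²⁺ (same group, period 5 vs 6).
Overall: Si⁴⁺ < Ge⁴⁺ < Ga³⁺ < Zn²⁺ < Cd²⁺ < Hg²⁺. Zn²⁺ has 3 below it and 2 above. That's 3.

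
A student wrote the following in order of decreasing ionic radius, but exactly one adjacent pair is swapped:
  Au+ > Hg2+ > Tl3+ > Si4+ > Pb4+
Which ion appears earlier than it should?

Compare adjacent ions: both in group 14 with the same charge; Si4+ (period 3) has the smaller radius — yet in this decreasing list Si4+ sits before Pb4+. Nothing else is reversed, so Si4+ should move one place to the right.

Si4+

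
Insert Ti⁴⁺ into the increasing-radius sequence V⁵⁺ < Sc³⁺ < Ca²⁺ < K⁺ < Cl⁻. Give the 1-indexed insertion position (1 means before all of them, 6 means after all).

2

These species are isoelectronic with 18 electrons. The only difference is the number of protons: V⁵⁺ (Z=23), Ti⁴⁺ (Z=22), Sc³⁺ (Z=21), Ca²⁺ (Z=20), K⁺ (Z=19), Cl⁻ (Z=17). The strongest nuclear pull (V⁵⁺) gives the smallest ion.
Merged order: V⁵⁺ < Ti⁴⁺ < Sc³⁺ < Ca²⁺ < K⁺ < Cl⁻ — Ti⁴⁺ is number 2.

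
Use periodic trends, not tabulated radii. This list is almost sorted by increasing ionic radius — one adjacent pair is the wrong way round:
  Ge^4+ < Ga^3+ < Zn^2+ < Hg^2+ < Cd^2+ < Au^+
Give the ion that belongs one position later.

Hg^2+

Compare adjacent ions: same group and charge — period 5 sits above period 6, so Cd^2+ is smaller — yet in this increasing list Hg^2+ sits before Cd^2+. Nothing else is reversed, so Hg^2+ should move one place to the right.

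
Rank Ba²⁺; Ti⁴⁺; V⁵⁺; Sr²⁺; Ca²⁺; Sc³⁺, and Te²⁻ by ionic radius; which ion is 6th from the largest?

Ti⁴⁺

Work out protons and electrons: V⁵⁺ (Z=23, 18 e⁻), Ti⁴⁺ (Z=22, 18 e⁻), Sc³⁺ (Z=21, 18 e⁻), Ca²⁺ (Z=20, 18 e⁻), Sr²⁺ (Z=38, 36 e⁻), Ba²⁺ (Z=56, 54 e⁻), Te²⁻ (Z=52, 54 e⁻). V⁵⁺ < Ti⁴⁺ (isoelectronic, higher Z=23 is smaller); Ti⁴⁺ < Sc³⁺ (both 18 e⁻, Z=22>21); Sc³⁺ < Ca²⁺ (both 18 e⁻, Z=21>20); Ca²⁺ < Sr²⁺ (same group, period 4 vs 5); Sr²⁺ < Ba²⁺ (same group, 1 shell fewer); Ba²⁺ < Te²⁻ (isoelectronic, higher Z=56 is smaller).
That gives V⁵⁺ < Ti⁴⁺ < Sc³⁺ < Ca²⁺ < Sr²⁺ < Ba²⁺ < Te²⁻. From the largest end, number 6 is Ti⁴⁺.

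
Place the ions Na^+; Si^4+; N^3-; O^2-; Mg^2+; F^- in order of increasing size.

Si^4+ < Mg^2+ < Na^+ < F^- < O^2- < N^3-

Each ion has 10 electrons. The ranking follows nuclear charge in reverse — greater Z gives a smaller radius. Si^4+ (Z=14), Mg^2+ (Z=12), Na^+ (Z=11), F^- (Z=9), O^2- (Z=8), N^3- (Z=7).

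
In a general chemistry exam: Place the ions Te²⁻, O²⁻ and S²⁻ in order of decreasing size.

These ions sit in one column with identical charge. Each step down the periodic table adds a principal shell, increasing the radius.

Te²⁻ > S²⁻ > O²⁻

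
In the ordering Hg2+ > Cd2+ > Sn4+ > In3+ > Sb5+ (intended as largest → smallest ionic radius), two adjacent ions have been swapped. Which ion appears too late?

In3+

Check each adjacent pair. Sn4+ and In3+ are reversed: they are isoelectronic (46 e⁻) and Sn has more protons than In (50 vs 49), making Sn4+ smaller. No other neighbouring pair contradicts the periodic trends, so In3+ is the ion listed too late.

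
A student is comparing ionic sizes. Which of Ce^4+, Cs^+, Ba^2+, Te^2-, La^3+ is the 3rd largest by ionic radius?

Ba^2+

All of these have 54 electrons (isoelectronic). With the same electron cloud, the ion with the most protons pulls it in tightest. Nuclear charges: Ce^4+ (Z=58), La^3+ (Z=57), Ba^2+ (Z=56), Cs^+ (Z=55), Te^2- (Z=52). Highest Z is smallest.
So the order is Ce^4+ < La^3+ < Ba^2+ < Cs^+ < Te^2-; the 3rd-largest ion is Ba^2+.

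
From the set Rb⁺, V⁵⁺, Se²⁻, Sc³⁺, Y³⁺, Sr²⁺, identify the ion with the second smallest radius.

Sc³⁺

Work out protons and electrons: V⁵⁺ (Z=23, 18 e⁻), Sc³⁺ (Z=21, 18 e⁻), Y³⁺ (Z=39, 36 e⁻), Sr²⁺ (Z=38, 36 e⁻), Rb⁺ (Z=37, 36 e⁻), Se²⁻ (Z=34, 36 e⁻). V⁵⁺ < Sc³⁺ (isoelectronic, higher Z=23 is smaller); Sc³⁺ < Y³⁺ (same group, 1 shell fewer); Y³⁺ < Sr²⁺ (both 36 e⁻, Z=39>38); Sr²⁺ < Rb⁺ (isoelectronic, higher Z=38 is smaller); Rb⁺ < Se²⁻ (isoelectronic, higher Z=37 is smaller).
Ordering: V⁵⁺ < Sc³⁺ < Y³⁺ < Sr²⁺ < Rb⁺ < Se²⁻. The second smallest is Sc³⁺.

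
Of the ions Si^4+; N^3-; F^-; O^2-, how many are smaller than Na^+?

1

Isoelectronic series (10 e⁻ each). Size is set by nuclear charge: more protons means a smaller ion. Si^4+ (Z=14), Na^+ (Z=11), F^- (Z=9), O^2- (Z=8), N^3- (Z=7).
Relative to Na^+, the ions that are smaller are Si^4+. Count: 1.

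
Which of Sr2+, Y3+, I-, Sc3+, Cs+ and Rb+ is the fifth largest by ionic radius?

Electron counts and nuclear charges: Sc3+ (Z=21, 18 e⁻), Y3+ (Z=39, 36 e⁻), Sr2+ (Z=38, 36 e⁻), Rb+ (Z=37, 36 e⁻), Cs+ (Z=55, 54 e⁻), I- (Z=53, 54 e⁻). Sc3+ < Y3+ (same group, period 4 vs 5); Y3+ < Sr2+ (isoelectronic, higher Z=39 is smaller); Sr2+ < Rb+ (isoelectronic, higher Z=38 is smaller); Rb+ < Cs+ (same group, 1 shell fewer); Cs+ < I- (isoelectronic, higher Z=55 is smaller).
Ordering: Sc3+ < Y3+ < Sr2+ < Rb+ < Cs+ < I-. The fifth largest is Y3+.

Y3+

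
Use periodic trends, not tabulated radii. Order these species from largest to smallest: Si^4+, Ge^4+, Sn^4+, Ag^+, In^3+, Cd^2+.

Tabulating Z and e⁻: Si^4+: 10 e⁻, Z=14, Ge^4+: 28 e⁻, Z=32, Sn^4+: 46 e⁻, Z=50, In^3+: 46 e⁻, Z=49, Cd^2+: 46 e⁻, Z=48, Ag^+: 46 e⁻, Z=47. Si^4+ < Ge^4+ (same group, period 3 vs 4); Ge^4+ < Sn^4+ (same group, 1 shell fewer); Sn^4+ < In^3+ (isoelectronic, higher Z=50 is smaller); In^3+ < Cd^2+ (both 46 e⁻, Z=49>48); Cd^2+ < Ag^+ (both 46 e⁻, Z=48>47).

Ag^+ > Cd^2+ > In^3+ > Sn^4+ > Ge^4+ > Si^4+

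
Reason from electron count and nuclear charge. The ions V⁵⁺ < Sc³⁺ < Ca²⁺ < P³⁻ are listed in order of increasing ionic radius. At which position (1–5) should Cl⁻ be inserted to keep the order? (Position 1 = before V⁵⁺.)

4

Each ion has 18 electrons. The ranking follows nuclear charge in reverse — greater Z gives a smaller radius. V⁵⁺ (Z=23), Sc³⁺ (Z=21), Ca²⁺ (Z=20), Cl⁻ (Z=17), P³⁻ (Z=15).
The complete sequence is V⁵⁺ < Sc³⁺ < Ca²⁺ < Cl⁻ < P³⁻. Cl⁻ sits at position 4.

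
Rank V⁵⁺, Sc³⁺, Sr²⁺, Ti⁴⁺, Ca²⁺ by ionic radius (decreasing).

Tabulating Z and e⁻: V⁵⁺ (Z=23, 18 e⁻), Ti⁴⁺ (Z=22, 18 e⁻), Sc³⁺ (Z=21, 18 e⁻), Ca²⁺ (Z=20, 18 e⁻), Sr²⁺ (Z=38, 36 e⁻). V⁵⁺ < Ti⁴⁺ (isoelectronic, higher Z=23 is smaller); Ti⁴⁺ < Sc³⁺ (isoelectronic, higher Z=22 is smaller); Sc³⁺ < Ca²⁺ (both 18 e⁻, Z=21>20); Ca²⁺ < Sr²⁺ (same group, 1 shell fewer).

Sr²⁺ > Ca²⁺ > Sc³⁺ > Ti⁴⁺ > V⁵⁺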